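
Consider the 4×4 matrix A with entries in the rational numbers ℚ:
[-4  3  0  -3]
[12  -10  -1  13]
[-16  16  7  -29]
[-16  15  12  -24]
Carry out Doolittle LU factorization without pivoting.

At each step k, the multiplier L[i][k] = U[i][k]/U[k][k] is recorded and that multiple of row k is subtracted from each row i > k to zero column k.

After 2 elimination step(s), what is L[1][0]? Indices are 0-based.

k=0: U[0][0]=-4
  eliminate (1,0): mult=-3, new row 1: (0, -1, -1, 4); set L[1][0]=-3
  eliminate (2,0): mult=4, new row 2: (0, 4, 7, -17); set L[2][0]=4
  eliminate (3,0): mult=4, new row 3: (0, 3, 12, -12); set L[3][0]=4
k=1: U[1][1]=-1
  eliminate (2,1): mult=-4, new row 2: (0, 0, 3, -1); set L[2][1]=-4
  eliminate (3,1): mult=-3, new row 3: (0, 0, 9, 0); set L[3][1]=-3

L[1][0] = -3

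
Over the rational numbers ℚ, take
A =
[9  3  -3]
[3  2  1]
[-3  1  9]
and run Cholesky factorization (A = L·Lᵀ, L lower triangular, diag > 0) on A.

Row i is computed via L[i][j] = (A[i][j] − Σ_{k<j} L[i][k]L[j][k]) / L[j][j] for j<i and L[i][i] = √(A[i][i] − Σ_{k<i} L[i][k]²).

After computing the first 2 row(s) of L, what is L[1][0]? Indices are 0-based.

Step 1: L[0][0] = √(9) = 3.
  L[1][0] = (3) / L[0][0] = 1.
Step 2: L[1][1] = √(1) = 1.

L[1][0] = 1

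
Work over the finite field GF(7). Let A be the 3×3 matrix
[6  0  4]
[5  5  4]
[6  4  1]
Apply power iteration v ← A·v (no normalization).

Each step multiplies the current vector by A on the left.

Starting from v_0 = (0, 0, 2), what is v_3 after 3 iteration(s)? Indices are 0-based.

v_3 = (6, 5, 0)

v_0 = (0, 0, 2).
v_1 = A·v_0 = (1, 1, 2).
v_2 = A·v_1 = (0, 4, 5).
v_3 = A·v_2 = (6, 5, 0).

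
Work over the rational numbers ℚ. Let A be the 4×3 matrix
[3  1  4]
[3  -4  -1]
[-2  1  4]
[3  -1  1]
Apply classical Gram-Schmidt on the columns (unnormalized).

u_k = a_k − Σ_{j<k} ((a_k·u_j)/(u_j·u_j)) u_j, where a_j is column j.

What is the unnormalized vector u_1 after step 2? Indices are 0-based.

u_1 = (73/31, -82/31, 3/31, 11/31)

Step 1: u_0 = a_0 = (3, 3, -2, 3).
Step 2: u_1 = a_1 − (-14/31)·u_0 = (73/31, -82/31, 3/31, 11/31).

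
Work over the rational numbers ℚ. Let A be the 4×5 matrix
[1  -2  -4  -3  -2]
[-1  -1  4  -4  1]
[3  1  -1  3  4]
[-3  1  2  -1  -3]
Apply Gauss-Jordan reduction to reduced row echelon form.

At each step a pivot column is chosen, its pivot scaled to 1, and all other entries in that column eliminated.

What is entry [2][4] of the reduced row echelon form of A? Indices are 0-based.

[1] R0 /= 1  ⇒  (1, -2, -4, -3, -2)
     R1 -= -1·R0  ⇒  (0, -3, 0, -7, -1)
     R2 -= 3·R0  ⇒  (0, 7, 11, 12, 10)
     R3 -= -3·R0  ⇒  (0, -5, -10, -10, -9)
[2] R1 /= -3  ⇒  (0, 1, 0, 7/3, 1/3)
     R0 -= -2·R1  ⇒  (1, 0, -4, 5/3, -4/3)
     R2 -= 7·R1  ⇒  (0, 0, 11, -13/3, 23/3)
     R3 -= -5·R1  ⇒  (0, 0, -10, 5/3, -22/3)
[3] R2 /= 11  ⇒  (0, 0, 1, -13/33, 23/33)
     R0 -= -4·R2  ⇒  (1, 0, 0, 1/11, 16/11)
     R3 -= -10·R2  ⇒  (0, 0, 0, -25/11, -4/11)
[4] R3 /= -25/11  ⇒  (0, 0, 0, 1, 4/25)
     R0 -= 1/11·R3  ⇒  (1, 0, 0, 0, 36/25)
     R1 -= 7/3·R3  ⇒  (0, 1, 0, 0, -1/25)
     R2 -= -13/33·R3  ⇒  (0, 0, 1, 0, 19/25)

M[2][4] = 19/25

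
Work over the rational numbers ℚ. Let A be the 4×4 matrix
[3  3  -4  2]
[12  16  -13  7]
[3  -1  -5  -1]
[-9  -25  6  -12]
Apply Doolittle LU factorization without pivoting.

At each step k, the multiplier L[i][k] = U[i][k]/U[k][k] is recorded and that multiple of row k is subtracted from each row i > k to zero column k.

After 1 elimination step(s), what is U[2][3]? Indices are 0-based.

Step 1: pivot at (0,0) is 3.
  row1 ← row1 − (4)·row0  ⇒  L[1][0]=4, U row1=(0, 4, 3, -1)
  row2 ← row2 − (1)·row0  ⇒  L[2][0]=1, U row2=(0, -4, -1, -3)
  row3 ← row3 − (-3)·row0  ⇒  L[3][0]=-3, U row3=(0, -16, -6, -6)

U[2][3] = -3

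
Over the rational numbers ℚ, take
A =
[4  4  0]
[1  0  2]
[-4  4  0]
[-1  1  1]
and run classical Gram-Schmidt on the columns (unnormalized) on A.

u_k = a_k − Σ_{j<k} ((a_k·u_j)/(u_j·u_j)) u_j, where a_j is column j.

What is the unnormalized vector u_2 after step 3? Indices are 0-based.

u_2 = (-276/1121, 2208/1121, -4/1121, 1120/1121)

Step 1: u_0 = a_0 = (4, 1, -4, -1).
Step 2: u_1 = a_1 − (-1/34)·u_0 = (70/17, 1/34, 66/17, 33/34).
Step 3: u_2 = a_2 − (1/34)·u_0 − (35/1121)·u_1 = (-276/1121, 2208/1121, -4/1121, 1120/1121).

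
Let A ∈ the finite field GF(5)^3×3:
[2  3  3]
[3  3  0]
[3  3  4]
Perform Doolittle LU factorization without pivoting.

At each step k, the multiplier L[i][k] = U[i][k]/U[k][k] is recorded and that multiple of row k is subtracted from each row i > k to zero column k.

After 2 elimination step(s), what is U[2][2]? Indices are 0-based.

U[2][2] = 4

[col 0] pivot 2
  R1 -= 4*R0 → (0, 1, 3)  (L[1][0] := 4)
  R2 -= 4*R0 → (0, 1, 2)  (L[2][0] := 4)
[col 1] pivot 1
  R2 -= 1*R1 → (0, 0, 4)  (L[2][1] := 1)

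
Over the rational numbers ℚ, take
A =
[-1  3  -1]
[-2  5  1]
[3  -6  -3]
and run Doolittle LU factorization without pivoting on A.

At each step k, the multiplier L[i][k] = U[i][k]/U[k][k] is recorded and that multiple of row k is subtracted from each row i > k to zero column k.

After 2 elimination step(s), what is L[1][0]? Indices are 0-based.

k=0: U[0][0]=-1
  eliminate (1,0): mult=2, new row 1: (0, -1, 3); set L[1][0]=2
  eliminate (2,0): mult=-3, new row 2: (0, 3, -6); set L[2][0]=-3
k=1: U[1][1]=-1
  eliminate (2,1): mult=-3, new row 2: (0, 0, 3); set L[2][1]=-3

L[1][0] = 2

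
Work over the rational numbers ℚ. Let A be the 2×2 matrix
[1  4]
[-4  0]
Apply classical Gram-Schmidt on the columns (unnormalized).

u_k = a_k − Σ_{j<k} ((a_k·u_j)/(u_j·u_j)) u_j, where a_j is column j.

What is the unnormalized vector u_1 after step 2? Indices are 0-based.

u_1 = (64/17, 16/17)

Step 1: u_0 = a_0 = (1, -4).
Step 2: u_1 = a_1 − (4/17)·u_0 = (64/17, 16/17).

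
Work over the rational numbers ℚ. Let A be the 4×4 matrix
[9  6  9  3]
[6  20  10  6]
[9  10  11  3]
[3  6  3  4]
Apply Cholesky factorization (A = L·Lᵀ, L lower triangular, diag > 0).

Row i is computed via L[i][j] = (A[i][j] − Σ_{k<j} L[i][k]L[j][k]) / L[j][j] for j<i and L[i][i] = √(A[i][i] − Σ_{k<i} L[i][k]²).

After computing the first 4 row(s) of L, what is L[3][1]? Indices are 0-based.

L[3][1] = 1

Step 1: L[0][0] = √(9) = 3.
  L[1][0] = (6) / L[0][0] = 2.
Step 2: L[1][1] = √(16) = 4.
  L[2][0] = (9) / L[0][0] = 3.
  L[2][1] = (4) / L[1][1] = 1.
Step 3: L[2][2] = √(1) = 1.
  L[3][0] = (3) / L[0][0] = 1.
  L[3][1] = (4) / L[1][1] = 1.
  L[3][2] = (-1) / L[2][2] = -1.
Step 4: L[3][3] = √(1) = 1.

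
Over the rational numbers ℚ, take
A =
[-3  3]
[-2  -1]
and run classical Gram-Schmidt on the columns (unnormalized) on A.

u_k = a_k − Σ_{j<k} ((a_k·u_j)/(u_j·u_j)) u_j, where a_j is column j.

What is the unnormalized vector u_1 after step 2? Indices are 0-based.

u_1 = (18/13, -27/13)

Step 1: u_0 = a_0 = (-3, -2).
Step 2: u_1 = a_1 − (-7/13)·u_0 = (18/13, -27/13).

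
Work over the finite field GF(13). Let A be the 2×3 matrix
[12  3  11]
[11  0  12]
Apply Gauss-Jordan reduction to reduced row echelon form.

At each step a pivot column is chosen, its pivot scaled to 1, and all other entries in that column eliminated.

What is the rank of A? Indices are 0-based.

step 1: normalize row 0 (÷12) = (1, 10, 2)
  row 1: subtract 11×row0 = (0, 7, 3)
step 2: normalize row 1 (÷7) = (0, 1, 6)
  row 0: subtract 10×row1 = (1, 0, 7)

rank = 2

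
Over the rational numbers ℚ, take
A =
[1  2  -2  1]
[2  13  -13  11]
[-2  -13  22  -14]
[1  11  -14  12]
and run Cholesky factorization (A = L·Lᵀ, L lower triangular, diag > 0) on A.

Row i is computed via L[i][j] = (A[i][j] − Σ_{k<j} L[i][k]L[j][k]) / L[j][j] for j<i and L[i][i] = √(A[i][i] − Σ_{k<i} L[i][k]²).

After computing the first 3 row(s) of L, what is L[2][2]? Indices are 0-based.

Step 1: L[0][0] = √(1) = 1.
  L[1][0] = (2) / L[0][0] = 2.
Step 2: L[1][1] = √(9) = 3.
  L[2][0] = (-2) / L[0][0] = -2.
  L[2][1] = (-9) / L[1][1] = -3.
Step 3: L[2][2] = √(9) = 3.

L[2][2] = 3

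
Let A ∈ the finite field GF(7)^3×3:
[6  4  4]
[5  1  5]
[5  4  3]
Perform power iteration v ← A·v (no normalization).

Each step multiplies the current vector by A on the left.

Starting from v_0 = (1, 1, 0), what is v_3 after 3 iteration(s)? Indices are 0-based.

v_0 = (1, 1, 0).
v_1 = A·v_0 = (3, 6, 2).
v_2 = A·v_1 = (1, 3, 3).
v_3 = A·v_2 = (2, 2, 5).

v_3 = (2, 2, 5)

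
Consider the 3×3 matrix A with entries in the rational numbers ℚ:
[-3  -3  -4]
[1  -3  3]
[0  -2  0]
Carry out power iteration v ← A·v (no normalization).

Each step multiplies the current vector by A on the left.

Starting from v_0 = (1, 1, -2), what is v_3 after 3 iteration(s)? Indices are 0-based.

v_0 = (1, 1, -2).
v_1 = A·v_0 = (2, -8, -2).
v_2 = A·v_1 = (26, 20, 16).
v_3 = A·v_2 = (-202, 14, -40).

v_3 = (-202, 14, -40)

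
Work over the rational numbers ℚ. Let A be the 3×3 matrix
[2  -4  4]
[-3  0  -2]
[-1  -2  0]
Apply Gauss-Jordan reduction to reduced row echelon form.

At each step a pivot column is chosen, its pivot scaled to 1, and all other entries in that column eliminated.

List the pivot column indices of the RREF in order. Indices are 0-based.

pivot columns: 0, 1, 2

step 1: normalize row 0 (÷2) = (1, -2, 2)
  row 1: subtract -3×row0 = (0, -6, 4)
  row 2: subtract -1×row0 = (0, -4, 2)
step 2: normalize row 1 (÷-6) = (0, 1, -2/3)
  row 0: subtract -2×row1 = (1, 0, 2/3)
  row 2: subtract -4×row1 = (0, 0, -2/3)
step 3: normalize row 2 (÷-2/3) = (0, 0, 1)
  row 0: subtract 2/3×row2 = (1, 0, 0)
  row 1: subtract -2/3×row2 = (0, 1, 0)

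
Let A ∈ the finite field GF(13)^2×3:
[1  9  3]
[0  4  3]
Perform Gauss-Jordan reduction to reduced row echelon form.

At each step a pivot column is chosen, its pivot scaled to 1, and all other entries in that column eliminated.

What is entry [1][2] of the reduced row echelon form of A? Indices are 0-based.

M[1][2] = 4

pivot(0,0)=1: scale R0 → (1, 9, 3)
pivot(1,1)=4: scale R1 → (0, 1, 4)
  clear (0,1): R0 −= (9)R1 → (1, 0, 6)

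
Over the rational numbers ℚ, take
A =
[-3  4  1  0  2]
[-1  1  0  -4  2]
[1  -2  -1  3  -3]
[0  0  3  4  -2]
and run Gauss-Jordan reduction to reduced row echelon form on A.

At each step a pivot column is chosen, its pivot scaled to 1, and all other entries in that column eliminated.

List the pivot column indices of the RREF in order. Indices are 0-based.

step 1: normalize row 0 (÷-3) = (1, -4/3, -1/3, 0, -2/3)
  row 1: subtract -1×row0 = (0, -1/3, -1/3, -4, 4/3)
  row 2: subtract 1×row0 = (0, -2/3, -2/3, 3, -7/3)
step 2: normalize row 1 (÷-1/3) = (0, 1, 1, 12, -4)
  row 0: subtract -4/3×row1 = (1, 0, 1, 16, -6)
  row 2: subtract -2/3×row1 = (0, 0, 0, 11, -5)
step 3: exchange rows 2,3
step 3: normalize row 2 (÷3) = (0, 0, 1, 4/3, -2/3)
  row 0: subtract 1×row2 = (1, 0, 0, 44/3, -16/3)
  row 1: subtract 1×row2 = (0, 1, 0, 32/3, -10/3)
step 4: normalize row 3 (÷11) = (0, 0, 0, 1, -5/11)
  row 0: subtract 44/3×row3 = (1, 0, 0, 0, 4/3)
  row 1: subtract 32/3×row3 = (0, 1, 0, 0, 50/33)
  row 2: subtract 4/3×row3 = (0, 0, 1, 0, -2/33)

pivot columns: 0, 1, 2, 3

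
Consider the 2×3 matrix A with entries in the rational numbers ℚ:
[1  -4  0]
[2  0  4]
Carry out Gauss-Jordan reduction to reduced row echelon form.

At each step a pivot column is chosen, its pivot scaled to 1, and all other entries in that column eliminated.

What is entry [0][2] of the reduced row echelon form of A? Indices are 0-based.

M[0][2] = 2

[1] R0 /= 1  ⇒  (1, -4, 0)
     R1 -= 2·R0  ⇒  (0, 8, 4)
[2] R1 /= 8  ⇒  (0, 1, 1/2)
     R0 -= -4·R1  ⇒  (1, 0, 2)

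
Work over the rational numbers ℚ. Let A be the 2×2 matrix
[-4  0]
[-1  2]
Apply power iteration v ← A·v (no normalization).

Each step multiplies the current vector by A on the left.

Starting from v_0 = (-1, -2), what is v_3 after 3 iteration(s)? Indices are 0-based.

v_3 = (64, -4)

v_0 = (-1, -2).
v_1 = A·v_0 = (4, -3).
v_2 = A·v_1 = (-16, -10).
v_3 = A·v_2 = (64, -4).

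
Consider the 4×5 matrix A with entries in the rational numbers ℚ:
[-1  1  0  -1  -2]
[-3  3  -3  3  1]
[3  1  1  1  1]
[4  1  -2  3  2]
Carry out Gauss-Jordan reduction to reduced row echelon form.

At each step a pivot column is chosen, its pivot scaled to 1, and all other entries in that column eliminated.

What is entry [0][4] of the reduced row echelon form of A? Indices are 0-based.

M[0][4] = -2/15

step 1: normalize row 0 (÷-1) = (1, -1, 0, 1, 2)
  row 1: subtract -3×row0 = (0, 0, -3, 6, 7)
  row 2: subtract 3×row0 = (0, 4, 1, -2, -5)
  row 3: subtract 4×row0 = (0, 5, -2, -1, -6)
step 2: exchange rows 1,2
step 2: normalize row 1 (÷4) = (0, 1, 1/4, -1/2, -5/4)
  row 0: subtract -1×row1 = (1, 0, 1/4, 1/2, 3/4)
  row 3: subtract 5×row1 = (0, 0, -13/4, 3/2, 1/4)
step 3: normalize row 2 (÷-3) = (0, 0, 1, -2, -7/3)
  row 0: subtract 1/4×row2 = (1, 0, 0, 1, 4/3)
  row 1: subtract 1/4×row2 = (0, 1, 0, 0, -2/3)
  row 3: subtract -13/4×row2 = (0, 0, 0, -5, -22/3)
step 4: normalize row 3 (÷-5) = (0, 0, 0, 1, 22/15)
  row 0: subtract 1×row3 = (1, 0, 0, 0, -2/15)
  row 2: subtract -2×row3 = (0, 0, 1, 0, 3/5)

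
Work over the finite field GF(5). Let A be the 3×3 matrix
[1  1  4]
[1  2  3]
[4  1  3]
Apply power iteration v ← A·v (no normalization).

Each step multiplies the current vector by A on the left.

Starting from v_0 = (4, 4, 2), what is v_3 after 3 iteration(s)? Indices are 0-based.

v_0 = (4, 4, 2).
v_1 = A·v_0 = (1, 3, 1).
v_2 = A·v_1 = (3, 0, 0).
v_3 = A·v_2 = (3, 3, 2).

v_3 = (3, 3, 2)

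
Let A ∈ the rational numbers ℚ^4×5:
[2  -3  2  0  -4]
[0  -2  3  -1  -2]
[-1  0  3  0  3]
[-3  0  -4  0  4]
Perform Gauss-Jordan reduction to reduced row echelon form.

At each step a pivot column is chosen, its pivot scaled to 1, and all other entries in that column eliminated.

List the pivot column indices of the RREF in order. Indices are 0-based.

step 1: normalize row 0 (÷2) = (1, -3/2, 1, 0, -2)
  row 2: subtract -1×row0 = (0, -3/2, 4, 0, 1)
  row 3: subtract -3×row0 = (0, -9/2, -1, 0, -2)
step 2: normalize row 1 (÷-2) = (0, 1, -3/2, 1/2, 1)
  row 0: subtract -3/2×row1 = (1, 0, -5/4, 3/4, -1/2)
  row 2: subtract -3/2×row1 = (0, 0, 7/4, 3/4, 5/2)
  row 3: subtract -9/2×row1 = (0, 0, -31/4, 9/4, 5/2)
step 3: normalize row 2 (÷7/4) = (0, 0, 1, 3/7, 10/7)
  row 0: subtract -5/4×row2 = (1, 0, 0, 9/7, 9/7)
  row 1: subtract -3/2×row2 = (0, 1, 0, 8/7, 22/7)
  row 3: subtract -31/4×row2 = (0, 0, 0, 39/7, 95/7)
step 4: normalize row 3 (÷39/7) = (0, 0, 0, 1, 95/39)
  row 0: subtract 9/7×row3 = (1, 0, 0, 0, -24/13)
  row 1: subtract 8/7×row3 = (0, 1, 0, 0, 14/39)
  row 2: subtract 3/7×row3 = (0, 0, 1, 0, 5/13)

pivot columns: 0, 1, 2, 3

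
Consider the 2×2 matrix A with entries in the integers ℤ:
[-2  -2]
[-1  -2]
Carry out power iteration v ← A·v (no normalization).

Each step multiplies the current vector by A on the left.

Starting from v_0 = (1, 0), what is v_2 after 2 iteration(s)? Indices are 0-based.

v_0 = (1, 0).
v_1 = A·v_0 = (-2, -1).
v_2 = A·v_1 = (6, 4).

v_2 = (6, 4)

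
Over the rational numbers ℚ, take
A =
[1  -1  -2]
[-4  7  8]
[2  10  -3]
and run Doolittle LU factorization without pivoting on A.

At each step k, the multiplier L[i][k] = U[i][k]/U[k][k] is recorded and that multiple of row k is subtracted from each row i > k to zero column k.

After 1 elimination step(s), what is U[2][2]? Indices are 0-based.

U[2][2] = 1

k=0: U[0][0]=1
  eliminate (1,0): mult=-4, new row 1: (0, 3, 0); set L[1][0]=-4
  eliminate (2,0): mult=2, new row 2: (0, 12, 1); set L[2][0]=2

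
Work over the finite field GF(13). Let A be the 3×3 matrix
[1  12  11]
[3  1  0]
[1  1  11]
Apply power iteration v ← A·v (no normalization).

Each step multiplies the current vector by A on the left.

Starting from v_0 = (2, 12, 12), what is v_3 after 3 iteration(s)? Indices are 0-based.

v_0 = (2, 12, 12).
v_1 = A·v_0 = (5, 5, 3).
v_2 = A·v_1 = (7, 7, 4).
v_3 = A·v_2 = (5, 2, 6).

v_3 = (5, 2, 6)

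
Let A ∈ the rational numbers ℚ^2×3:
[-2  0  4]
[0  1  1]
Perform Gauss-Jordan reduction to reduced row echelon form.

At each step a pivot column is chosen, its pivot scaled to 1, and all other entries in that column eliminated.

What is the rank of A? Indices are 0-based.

rank = 2

[1] R0 /= -2  ⇒  (1, 0, -2)
[2] R1 /= 1  ⇒  (0, 1, 1)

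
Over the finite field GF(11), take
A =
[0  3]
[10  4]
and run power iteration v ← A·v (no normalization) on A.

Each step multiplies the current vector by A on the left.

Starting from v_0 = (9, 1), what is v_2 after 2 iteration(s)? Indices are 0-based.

v_0 = (9, 1).
v_1 = A·v_0 = (3, 6).
v_2 = A·v_1 = (7, 10).

v_2 = (7, 10)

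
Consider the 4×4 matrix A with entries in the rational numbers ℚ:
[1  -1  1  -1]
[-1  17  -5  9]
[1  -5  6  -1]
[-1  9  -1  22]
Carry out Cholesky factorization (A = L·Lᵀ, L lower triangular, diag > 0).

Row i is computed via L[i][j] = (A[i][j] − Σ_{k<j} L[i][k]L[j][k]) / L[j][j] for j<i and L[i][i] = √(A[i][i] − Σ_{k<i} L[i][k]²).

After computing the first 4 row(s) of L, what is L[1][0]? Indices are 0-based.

Step 1: L[0][0] = √(1) = 1.
  L[1][0] = (-1) / L[0][0] = -1.
Step 2: L[1][1] = √(16) = 4.
  L[2][0] = (1) / L[0][0] = 1.
  L[2][1] = (-4) / L[1][1] = -1.
Step 3: L[2][2] = √(4) = 2.
  L[3][0] = (-1) / L[0][0] = -1.
  L[3][1] = (8) / L[1][1] = 2.
  L[3][2] = (2) / L[2][2] = 1.
Step 4: L[3][3] = √(16) = 4.

L[1][0] = -1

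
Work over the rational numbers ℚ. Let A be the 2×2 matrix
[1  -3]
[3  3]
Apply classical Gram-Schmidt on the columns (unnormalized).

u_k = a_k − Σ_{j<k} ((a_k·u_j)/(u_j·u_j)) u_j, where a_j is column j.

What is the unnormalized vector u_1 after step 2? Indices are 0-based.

Step 1: u_0 = a_0 = (1, 3).
Step 2: u_1 = a_1 − (3/5)·u_0 = (-18/5, 6/5).

u_1 = (-18/5, 6/5)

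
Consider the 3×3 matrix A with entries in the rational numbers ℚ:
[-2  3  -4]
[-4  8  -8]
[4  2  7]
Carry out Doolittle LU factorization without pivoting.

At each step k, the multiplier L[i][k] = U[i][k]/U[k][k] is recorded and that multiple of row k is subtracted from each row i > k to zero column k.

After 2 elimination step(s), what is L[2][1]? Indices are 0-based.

L[2][1] = 4

[col 0] pivot -2
  R1 -= 2*R0 → (0, 2, 0)  (L[1][0] := 2)
  R2 -= -2*R0 → (0, 8, -1)  (L[2][0] := -2)
[col 1] pivot 2
  R2 -= 4*R1 → (0, 0, -1)  (L[2][1] := 4)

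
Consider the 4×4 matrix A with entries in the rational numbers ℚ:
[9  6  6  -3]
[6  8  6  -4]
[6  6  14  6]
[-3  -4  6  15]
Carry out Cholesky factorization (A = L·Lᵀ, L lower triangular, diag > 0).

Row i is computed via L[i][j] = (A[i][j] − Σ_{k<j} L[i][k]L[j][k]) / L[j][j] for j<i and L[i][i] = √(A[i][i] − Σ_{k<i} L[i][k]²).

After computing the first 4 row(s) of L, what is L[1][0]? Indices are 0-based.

Step 1: L[0][0] = √(9) = 3.
  L[1][0] = (6) / L[0][0] = 2.
Step 2: L[1][1] = √(4) = 2.
  L[2][0] = (6) / L[0][0] = 2.
  L[2][1] = (2) / L[1][1] = 1.
Step 3: L[2][2] = √(9) = 3.
  L[3][0] = (-3) / L[0][0] = -1.
  L[3][1] = (-2) / L[1][1] = -1.
  L[3][2] = (9) / L[2][2] = 3.
Step 4: L[3][3] = √(4) = 2.

L[1][0] = 2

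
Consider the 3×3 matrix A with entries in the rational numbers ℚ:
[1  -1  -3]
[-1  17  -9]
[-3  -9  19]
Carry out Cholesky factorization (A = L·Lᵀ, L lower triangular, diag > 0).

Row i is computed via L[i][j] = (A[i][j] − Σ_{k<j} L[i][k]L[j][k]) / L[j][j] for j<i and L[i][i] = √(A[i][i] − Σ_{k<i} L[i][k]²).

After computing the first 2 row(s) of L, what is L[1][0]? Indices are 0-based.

Step 1: L[0][0] = √(1) = 1.
  L[1][0] = (-1) / L[0][0] = -1.
Step 2: L[1][1] = √(16) = 4.

L[1][0] = -1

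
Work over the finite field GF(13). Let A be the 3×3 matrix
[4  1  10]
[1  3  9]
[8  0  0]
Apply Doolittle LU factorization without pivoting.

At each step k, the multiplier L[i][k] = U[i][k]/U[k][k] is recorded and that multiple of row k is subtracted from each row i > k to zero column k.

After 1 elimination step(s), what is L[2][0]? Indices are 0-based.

[col 0] pivot 4
  R1 -= 10*R0 → (0, 6, 0)  (L[1][0] := 10)
  R2 -= 2*R0 → (0, 11, 6)  (L[2][0] := 2)

L[2][0] = 2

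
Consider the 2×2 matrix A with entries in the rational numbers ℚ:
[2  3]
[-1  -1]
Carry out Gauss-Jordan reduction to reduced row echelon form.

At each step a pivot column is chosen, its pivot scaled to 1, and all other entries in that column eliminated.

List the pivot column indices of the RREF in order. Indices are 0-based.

[1] R0 /= 2  ⇒  (1, 3/2)
     R1 -= -1·R0  ⇒  (0, 1/2)
[2] R1 /= 1/2  ⇒  (0, 1)
     R0 -= 3/2·R1  ⇒  (1, 0)

pivot columns: 0, 1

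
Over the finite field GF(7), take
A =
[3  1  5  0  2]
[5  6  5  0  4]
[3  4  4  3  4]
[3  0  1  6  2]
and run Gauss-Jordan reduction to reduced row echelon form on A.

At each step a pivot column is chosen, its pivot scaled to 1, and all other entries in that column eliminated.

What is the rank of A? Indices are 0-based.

[1] R0 /= 3  ⇒  (1, 5, 4, 0, 3)
     R1 -= 5·R0  ⇒  (0, 2, 6, 0, 3)
     R2 -= 3·R0  ⇒  (0, 3, 6, 3, 2)
     R3 -= 3·R0  ⇒  (0, 6, 3, 6, 0)
[2] R1 /= 2  ⇒  (0, 1, 3, 0, 5)
     R0 -= 5·R1  ⇒  (1, 0, 3, 0, 6)
     R2 -= 3·R1  ⇒  (0, 0, 4, 3, 1)
     R3 -= 6·R1  ⇒  (0, 0, 6, 6, 5)
[3] R2 /= 4  ⇒  (0, 0, 1, 6, 2)
     R0 -= 3·R2  ⇒  (1, 0, 0, 3, 0)
     R1 -= 3·R2  ⇒  (0, 1, 0, 3, 6)
     R3 -= 6·R2  ⇒  (0, 0, 0, 5, 0)
[4] R3 /= 5  ⇒  (0, 0, 0, 1, 0)
     R0 -= 3·R3  ⇒  (1, 0, 0, 0, 0)
     R1 -= 3·R3  ⇒  (0, 1, 0, 0, 6)
     R2 -= 6·R3  ⇒  (0, 0, 1, 0, 2)

rank = 4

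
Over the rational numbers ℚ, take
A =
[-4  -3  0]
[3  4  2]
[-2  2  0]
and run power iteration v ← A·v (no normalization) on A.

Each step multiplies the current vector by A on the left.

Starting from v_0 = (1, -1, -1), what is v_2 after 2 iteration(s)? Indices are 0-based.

v_0 = (1, -1, -1).
v_1 = A·v_0 = (-1, -3, -4).
v_2 = A·v_1 = (13, -23, -4).

v_2 = (13, -23, -4)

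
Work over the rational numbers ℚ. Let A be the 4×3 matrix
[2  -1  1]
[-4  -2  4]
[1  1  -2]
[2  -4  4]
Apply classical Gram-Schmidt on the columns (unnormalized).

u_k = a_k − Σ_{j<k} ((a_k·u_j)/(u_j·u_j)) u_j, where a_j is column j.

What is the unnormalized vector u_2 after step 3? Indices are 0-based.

u_2 = (272/549, 2/61, -212/549, -130/549)

Step 1: u_0 = a_0 = (2, -4, 1, 2).
Step 2: u_1 = a_1 − (-1/25)·u_0 = (-23/25, -54/25, 26/25, -98/25).
Step 3: u_2 = a_2 − (-8/25)·u_0 − (-683/549)·u_1 = (272/549, 2/61, -212/549, -130/549).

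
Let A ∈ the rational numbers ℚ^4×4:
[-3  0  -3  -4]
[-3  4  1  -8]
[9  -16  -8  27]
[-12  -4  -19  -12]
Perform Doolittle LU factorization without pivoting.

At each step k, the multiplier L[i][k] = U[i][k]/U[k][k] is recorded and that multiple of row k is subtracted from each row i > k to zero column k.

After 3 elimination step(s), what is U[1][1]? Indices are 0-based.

U[1][1] = 4

Step 1: pivot at (0,0) is -3.
  row1 ← row1 − (1)·row0  ⇒  L[1][0]=1, U row1=(0, 4, 4, -4)
  row2 ← row2 − (-3)·row0  ⇒  L[2][0]=-3, U row2=(0, -16, -17, 15)
  row3 ← row3 − (4)·row0  ⇒  L[3][0]=4, U row3=(0, -4, -7, 4)
Step 2: pivot at (1,1) is 4.
  row2 ← row2 − (-4)·row1  ⇒  L[2][1]=-4, U row2=(0, 0, -1, -1)
  row3 ← row3 − (-1)·row1  ⇒  L[3][1]=-1, U row3=(0, 0, -3, 0)
Step 3: pivot at (2,2) is -1.
  row3 ← row3 − (3)·row2  ⇒  L[3][2]=3, U row3=(0, 0, 0, 3)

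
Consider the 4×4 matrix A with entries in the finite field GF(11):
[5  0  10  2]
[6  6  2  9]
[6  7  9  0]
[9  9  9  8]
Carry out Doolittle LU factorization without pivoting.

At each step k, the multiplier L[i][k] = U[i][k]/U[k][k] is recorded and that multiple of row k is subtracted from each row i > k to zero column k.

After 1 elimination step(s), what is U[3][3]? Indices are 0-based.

U[3][3] = 0

Step 1: pivot at (0,0) is 5.
  row1 ← row1 − (10)·row0  ⇒  L[1][0]=10, U row1=(0, 6, 1, 0)
  row2 ← row2 − (10)·row0  ⇒  L[2][0]=10, U row2=(0, 7, 8, 2)
  row3 ← row3 − (4)·row0  ⇒  L[3][0]=4, U row3=(0, 9, 2, 0)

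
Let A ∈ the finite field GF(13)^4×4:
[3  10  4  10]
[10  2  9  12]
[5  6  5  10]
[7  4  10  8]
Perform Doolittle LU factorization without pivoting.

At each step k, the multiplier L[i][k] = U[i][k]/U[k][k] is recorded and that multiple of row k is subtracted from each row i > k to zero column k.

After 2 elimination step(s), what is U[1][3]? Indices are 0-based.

k=0: U[0][0]=3
  eliminate (1,0): mult=12, new row 1: (0, 12, 0, 9); set L[1][0]=12
  eliminate (2,0): mult=6, new row 2: (0, 11, 7, 2); set L[2][0]=6
  eliminate (3,0): mult=11, new row 3: (0, 11, 5, 2); set L[3][0]=11
k=1: U[1][1]=12
  eliminate (2,1): mult=2, new row 2: (0, 0, 7, 10); set L[2][1]=2
  eliminate (3,1): mult=2, new row 3: (0, 0, 5, 10); set L[3][1]=2

U[1][3] = 9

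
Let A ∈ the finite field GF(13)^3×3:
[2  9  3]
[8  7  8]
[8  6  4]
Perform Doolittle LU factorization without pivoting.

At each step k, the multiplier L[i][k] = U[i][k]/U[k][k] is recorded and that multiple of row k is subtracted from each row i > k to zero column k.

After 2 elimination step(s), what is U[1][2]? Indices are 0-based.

[col 0] pivot 2
  R1 -= 4*R0 → (0, 10, 9)  (L[1][0] := 4)
  R2 -= 4*R0 → (0, 9, 5)  (L[2][0] := 4)
[col 1] pivot 10
  R2 -= 10*R1 → (0, 0, 6)  (L[2][1] := 10)

U[1][2] = 9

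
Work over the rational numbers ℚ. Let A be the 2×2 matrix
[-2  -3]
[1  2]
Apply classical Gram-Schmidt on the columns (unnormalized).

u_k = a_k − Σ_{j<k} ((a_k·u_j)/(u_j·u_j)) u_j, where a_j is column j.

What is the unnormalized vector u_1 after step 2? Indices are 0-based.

Step 1: u_0 = a_0 = (-2, 1).
Step 2: u_1 = a_1 − (8/5)·u_0 = (1/5, 2/5).

u_1 = (1/5, 2/5)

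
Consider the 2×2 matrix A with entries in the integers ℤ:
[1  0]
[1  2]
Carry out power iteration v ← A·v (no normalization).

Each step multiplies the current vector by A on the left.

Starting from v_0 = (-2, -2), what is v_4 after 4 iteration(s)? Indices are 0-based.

v_0 = (-2, -2).
v_1 = A·v_0 = (-2, -6).
v_2 = A·v_1 = (-2, -14).
v_3 = A·v_2 = (-2, -30).
v_4 = A·v_3 = (-2, -62).

v_4 = (-2, -62)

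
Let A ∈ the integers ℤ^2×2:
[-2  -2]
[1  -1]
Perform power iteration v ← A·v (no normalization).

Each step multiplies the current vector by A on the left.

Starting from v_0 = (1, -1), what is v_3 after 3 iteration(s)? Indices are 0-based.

v_3 = (12, -2)

v_0 = (1, -1).
v_1 = A·v_0 = (0, 2).
v_2 = A·v_1 = (-4, -2).
v_3 = A·v_2 = (12, -2).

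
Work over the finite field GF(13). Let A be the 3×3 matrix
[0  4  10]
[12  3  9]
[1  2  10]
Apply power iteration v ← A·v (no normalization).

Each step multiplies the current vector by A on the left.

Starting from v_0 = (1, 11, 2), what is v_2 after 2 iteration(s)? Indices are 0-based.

v_0 = (1, 11, 2).
v_1 = A·v_0 = (12, 11, 4).
v_2 = A·v_1 = (6, 5, 9).

v_2 = (6, 5, 9)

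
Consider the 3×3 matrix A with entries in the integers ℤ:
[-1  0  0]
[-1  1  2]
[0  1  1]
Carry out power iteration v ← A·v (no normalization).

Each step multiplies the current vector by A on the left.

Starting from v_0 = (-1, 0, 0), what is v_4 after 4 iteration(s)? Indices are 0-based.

v_0 = (-1, 0, 0).
v_1 = A·v_0 = (1, 1, 0).
v_2 = A·v_1 = (-1, 0, 1).
v_3 = A·v_2 = (1, 3, 1).
v_4 = A·v_3 = (-1, 4, 4).

v_4 = (-1, 4, 4)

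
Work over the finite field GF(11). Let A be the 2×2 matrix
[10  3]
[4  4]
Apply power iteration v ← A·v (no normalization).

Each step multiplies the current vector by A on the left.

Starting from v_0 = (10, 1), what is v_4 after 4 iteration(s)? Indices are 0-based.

v_4 = (4, 4)

v_0 = (10, 1).
v_1 = A·v_0 = (4, 0).
v_2 = A·v_1 = (7, 5).
v_3 = A·v_2 = (8, 4).
v_4 = A·v_3 = (4, 4).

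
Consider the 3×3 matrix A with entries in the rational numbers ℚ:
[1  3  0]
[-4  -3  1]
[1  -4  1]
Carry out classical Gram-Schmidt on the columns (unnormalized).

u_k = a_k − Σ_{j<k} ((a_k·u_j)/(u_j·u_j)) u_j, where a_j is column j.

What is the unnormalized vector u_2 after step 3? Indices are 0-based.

Step 1: u_0 = a_0 = (1, -4, 1).
Step 2: u_1 = a_1 − (11/18)·u_0 = (43/18, -5/9, -83/18).
Step 3: u_2 = a_2 − (-1/6)·u_0 − (-93/491)·u_1 = (304/491, 112/491, 144/491).

u_2 = (304/491, 112/491, 144/491)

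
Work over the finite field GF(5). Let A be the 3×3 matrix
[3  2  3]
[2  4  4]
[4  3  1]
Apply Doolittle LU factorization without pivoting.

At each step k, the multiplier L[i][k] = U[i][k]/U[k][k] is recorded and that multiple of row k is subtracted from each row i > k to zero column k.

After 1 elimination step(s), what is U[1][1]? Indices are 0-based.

[col 0] pivot 3
  R1 -= 4*R0 → (0, 1, 2)  (L[1][0] := 4)
  R2 -= 3*R0 → (0, 2, 2)  (L[2][0] := 3)

U[1][1] = 1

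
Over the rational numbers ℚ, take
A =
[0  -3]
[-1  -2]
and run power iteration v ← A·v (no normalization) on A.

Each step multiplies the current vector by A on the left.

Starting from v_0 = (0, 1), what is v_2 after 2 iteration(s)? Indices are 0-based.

v_0 = (0, 1).
v_1 = A·v_0 = (-3, -2).
v_2 = A·v_1 = (6, 7).

v_2 = (6, 7)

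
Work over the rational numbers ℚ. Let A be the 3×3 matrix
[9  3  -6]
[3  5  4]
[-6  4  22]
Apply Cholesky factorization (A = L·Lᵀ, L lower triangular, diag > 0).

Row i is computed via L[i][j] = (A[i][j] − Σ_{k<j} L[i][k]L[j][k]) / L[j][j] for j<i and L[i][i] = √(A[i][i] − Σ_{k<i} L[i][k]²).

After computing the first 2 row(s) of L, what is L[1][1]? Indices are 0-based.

Step 1: L[0][0] = √(9) = 3.
  L[1][0] = (3) / L[0][0] = 1.
Step 2: L[1][1] = √(4) = 2.

L[1][1] = 2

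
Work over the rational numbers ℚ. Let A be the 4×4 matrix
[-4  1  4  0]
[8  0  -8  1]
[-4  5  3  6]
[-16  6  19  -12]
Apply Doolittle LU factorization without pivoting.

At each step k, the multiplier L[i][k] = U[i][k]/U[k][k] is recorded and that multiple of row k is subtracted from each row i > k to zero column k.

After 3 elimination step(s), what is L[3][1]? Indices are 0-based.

[col 0] pivot -4
  R1 -= -2*R0 → (0, 2, 0, 1)  (L[1][0] := -2)
  R2 -= 1*R0 → (0, 4, -1, 6)  (L[2][0] := 1)
  R3 -= 4*R0 → (0, 2, 3, -12)  (L[3][0] := 4)
[col 1] pivot 2
  R2 -= 2*R1 → (0, 0, -1, 4)  (L[2][1] := 2)
  R3 -= 1*R1 → (0, 0, 3, -13)  (L[3][1] := 1)
[col 2] pivot -1
  R3 -= -3*R2 → (0, 0, 0, -1)  (L[3][2] := -3)

L[3][1] = 1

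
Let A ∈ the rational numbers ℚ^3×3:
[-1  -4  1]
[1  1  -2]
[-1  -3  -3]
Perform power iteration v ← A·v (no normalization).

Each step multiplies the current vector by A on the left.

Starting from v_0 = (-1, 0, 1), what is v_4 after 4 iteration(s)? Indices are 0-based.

v_0 = (-1, 0, 1).
v_1 = A·v_0 = (2, -3, -2).
v_2 = A·v_1 = (8, 3, 13).
v_3 = A·v_2 = (-7, -15, -56).
v_4 = A·v_3 = (11, 90, 220).

v_4 = (11, 90, 220)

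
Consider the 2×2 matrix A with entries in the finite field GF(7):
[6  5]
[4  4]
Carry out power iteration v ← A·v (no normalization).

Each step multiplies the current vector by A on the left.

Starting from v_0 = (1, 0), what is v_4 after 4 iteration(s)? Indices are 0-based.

v_0 = (1, 0).
v_1 = A·v_0 = (6, 4).
v_2 = A·v_1 = (0, 5).
v_3 = A·v_2 = (4, 6).
v_4 = A·v_3 = (5, 5).

v_4 = (5, 5)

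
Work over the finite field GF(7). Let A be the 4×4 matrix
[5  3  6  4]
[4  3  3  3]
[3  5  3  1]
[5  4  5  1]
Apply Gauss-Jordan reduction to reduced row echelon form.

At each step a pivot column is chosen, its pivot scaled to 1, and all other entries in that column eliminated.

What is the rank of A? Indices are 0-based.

rank = 3

[1] R0 /= 5  ⇒  (1, 2, 4, 5)
     R1 -= 4·R0  ⇒  (0, 2, 1, 4)
     R2 -= 3·R0  ⇒  (0, 6, 5, 0)
     R3 -= 5·R0  ⇒  (0, 1, 6, 4)
[2] R1 /= 2  ⇒  (0, 1, 4, 2)
     R0 -= 2·R1  ⇒  (1, 0, 3, 1)
     R2 -= 6·R1  ⇒  (0, 0, 2, 2)
     R3 -= 1·R1  ⇒  (0, 0, 2, 2)
[3] R2 /= 2  ⇒  (0, 0, 1, 1)
     R0 -= 3·R2  ⇒  (1, 0, 0, 5)
     R1 -= 4·R2  ⇒  (0, 1, 0, 5)
     R3 -= 2·R2  ⇒  (0, 0, 0, 0)
column 3 empty below row 3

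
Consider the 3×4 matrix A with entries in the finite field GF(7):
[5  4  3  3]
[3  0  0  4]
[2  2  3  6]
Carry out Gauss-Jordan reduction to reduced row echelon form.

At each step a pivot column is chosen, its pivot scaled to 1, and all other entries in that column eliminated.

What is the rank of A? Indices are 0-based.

rank = 3

pivot(0,0)=5: scale R0 → (1, 5, 2, 2)
  clear (1,0): R1 −= (3)R0 → (0, 6, 1, 5)
  clear (2,0): R2 −= (2)R0 → (0, 6, 6, 2)
pivot(1,1)=6: scale R1 → (0, 1, 6, 2)
  clear (0,1): R0 −= (5)R1 → (1, 0, 0, 6)
  clear (2,1): R2 −= (6)R1 → (0, 0, 5, 4)
pivot(2,2)=5: scale R2 → (0, 0, 1, 5)
  clear (1,2): R1 −= (6)R2 → (0, 1, 0, 0)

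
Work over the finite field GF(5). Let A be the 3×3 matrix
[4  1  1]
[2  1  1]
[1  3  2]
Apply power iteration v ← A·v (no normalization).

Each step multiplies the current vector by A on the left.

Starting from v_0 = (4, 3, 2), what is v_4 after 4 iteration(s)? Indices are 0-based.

v_4 = (0, 1, 0)

v_0 = (4, 3, 2).
v_1 = A·v_0 = (1, 3, 2).
v_2 = A·v_1 = (4, 2, 4).
v_3 = A·v_2 = (2, 4, 3).
v_4 = A·v_3 = (0, 1, 0).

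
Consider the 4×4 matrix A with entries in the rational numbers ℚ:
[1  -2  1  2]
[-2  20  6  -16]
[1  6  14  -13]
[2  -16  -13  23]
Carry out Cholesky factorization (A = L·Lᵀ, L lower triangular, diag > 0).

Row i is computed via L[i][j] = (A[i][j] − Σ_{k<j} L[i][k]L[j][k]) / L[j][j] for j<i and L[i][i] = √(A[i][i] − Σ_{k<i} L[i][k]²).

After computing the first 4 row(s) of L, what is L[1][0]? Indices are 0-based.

L[1][0] = -2

Step 1: L[0][0] = √(1) = 1.
  L[1][0] = (-2) / L[0][0] = -2.
Step 2: L[1][1] = √(16) = 4.
  L[2][0] = (1) / L[0][0] = 1.
  L[2][1] = (8) / L[1][1] = 2.
Step 3: L[2][2] = √(9) = 3.
  L[3][0] = (2) / L[0][0] = 2.
  L[3][1] = (-12) / L[1][1] = -3.
  L[3][2] = (-9) / L[2][2] = -3.
Step 4: L[3][3] = √(1) = 1.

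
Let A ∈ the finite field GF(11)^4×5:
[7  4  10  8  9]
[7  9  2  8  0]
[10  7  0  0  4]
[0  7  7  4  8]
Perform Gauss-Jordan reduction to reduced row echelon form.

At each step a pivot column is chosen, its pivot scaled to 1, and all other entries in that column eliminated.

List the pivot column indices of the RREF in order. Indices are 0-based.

pivot columns: 0, 1, 2, 3

pivot(0,0)=7: scale R0 → (1, 10, 3, 9, 6)
  clear (1,0): R1 −= (7)R0 → (0, 5, 3, 0, 2)
  clear (2,0): R2 −= (10)R0 → (0, 6, 3, 9, 10)
pivot(1,1)=5: scale R1 → (0, 1, 5, 0, 7)
  clear (0,1): R0 −= (10)R1 → (1, 0, 8, 9, 2)
  clear (2,1): R2 −= (6)R1 → (0, 0, 6, 9, 1)
  clear (3,1): R3 −= (7)R1 → (0, 0, 5, 4, 3)
pivot(2,2)=6: scale R2 → (0, 0, 1, 7, 2)
  clear (0,2): R0 −= (8)R2 → (1, 0, 0, 8, 8)
  clear (1,2): R1 −= (5)R2 → (0, 1, 0, 9, 8)
  clear (3,2): R3 −= (5)R2 → (0, 0, 0, 2, 4)
pivot(3,3)=2: scale R3 → (0, 0, 0, 1, 2)
  clear (0,3): R0 −= (8)R3 → (1, 0, 0, 0, 3)
  clear (1,3): R1 −= (9)R3 → (0, 1, 0, 0, 1)
  clear (2,3): R2 −= (7)R3 → (0, 0, 1, 0, 10)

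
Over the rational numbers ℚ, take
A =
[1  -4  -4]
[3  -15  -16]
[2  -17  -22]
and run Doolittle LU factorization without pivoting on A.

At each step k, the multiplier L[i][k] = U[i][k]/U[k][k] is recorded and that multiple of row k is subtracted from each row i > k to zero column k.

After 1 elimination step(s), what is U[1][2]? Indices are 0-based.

U[1][2] = -4

[col 0] pivot 1
  R1 -= 3*R0 → (0, -3, -4)  (L[1][0] := 3)
  R2 -= 2*R0 → (0, -9, -14)  (L[2][0] := 2)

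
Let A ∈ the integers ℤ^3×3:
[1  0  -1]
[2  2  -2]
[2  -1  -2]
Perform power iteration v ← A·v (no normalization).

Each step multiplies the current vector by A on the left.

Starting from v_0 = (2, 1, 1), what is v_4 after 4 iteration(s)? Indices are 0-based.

v_0 = (2, 1, 1).
v_1 = A·v_0 = (1, 4, 1).
v_2 = A·v_1 = (0, 8, -4).
v_3 = A·v_2 = (4, 24, 0).
v_4 = A·v_3 = (4, 56, -16).

v_4 = (4, 56, -16)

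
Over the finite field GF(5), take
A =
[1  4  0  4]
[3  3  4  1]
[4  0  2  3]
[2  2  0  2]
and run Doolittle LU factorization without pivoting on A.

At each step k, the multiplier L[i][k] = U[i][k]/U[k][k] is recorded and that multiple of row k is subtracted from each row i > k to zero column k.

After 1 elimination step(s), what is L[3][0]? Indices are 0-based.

[col 0] pivot 1
  R1 -= 3*R0 → (0, 1, 4, 4)  (L[1][0] := 3)
  R2 -= 4*R0 → (0, 4, 2, 2)  (L[2][0] := 4)
  R3 -= 2*R0 → (0, 4, 0, 4)  (L[3][0] := 2)

L[3][0] = 2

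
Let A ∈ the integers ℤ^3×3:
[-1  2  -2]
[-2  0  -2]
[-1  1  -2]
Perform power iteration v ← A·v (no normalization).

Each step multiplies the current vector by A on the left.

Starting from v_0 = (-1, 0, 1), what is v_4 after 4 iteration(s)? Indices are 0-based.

v_0 = (-1, 0, 1).
v_1 = A·v_0 = (-1, 0, -1).
v_2 = A·v_1 = (3, 4, 3).
v_3 = A·v_2 = (-1, -12, -5).
v_4 = A·v_3 = (-13, 12, -1).

v_4 = (-13, 12, -1)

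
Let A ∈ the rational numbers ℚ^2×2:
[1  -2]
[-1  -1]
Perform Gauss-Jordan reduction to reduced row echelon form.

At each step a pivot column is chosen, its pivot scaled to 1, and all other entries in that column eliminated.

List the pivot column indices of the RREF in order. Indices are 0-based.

pivot(0,0)=1: scale R0 → (1, -2)
  clear (1,0): R1 −= (-1)R0 → (0, -3)
pivot(1,1)=-3: scale R1 → (0, 1)
  clear (0,1): R0 −= (-2)R1 → (1, 0)

pivot columns: 0, 1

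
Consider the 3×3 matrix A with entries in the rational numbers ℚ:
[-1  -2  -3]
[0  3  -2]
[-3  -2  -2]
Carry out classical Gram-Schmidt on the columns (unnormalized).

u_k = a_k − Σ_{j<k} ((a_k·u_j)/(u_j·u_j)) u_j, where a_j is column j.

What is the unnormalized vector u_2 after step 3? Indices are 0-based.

u_2 = (-261/106, -58/53, 87/106)

Step 1: u_0 = a_0 = (-1, 0, -3).
Step 2: u_1 = a_1 − (4/5)·u_0 = (-6/5, 3, 2/5).
Step 3: u_2 = a_2 − (9/10)·u_0 − (-16/53)·u_1 = (-261/106, -58/53, 87/106).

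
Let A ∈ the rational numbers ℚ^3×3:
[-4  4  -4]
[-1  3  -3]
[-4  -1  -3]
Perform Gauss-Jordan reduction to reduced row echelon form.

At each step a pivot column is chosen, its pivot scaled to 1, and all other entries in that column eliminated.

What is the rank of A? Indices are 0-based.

step 1: normalize row 0 (÷-4) = (1, -1, 1)
  row 1: subtract -1×row0 = (0, 2, -2)
  row 2: subtract -4×row0 = (0, -5, 1)
step 2: normalize row 1 (÷2) = (0, 1, -1)
  row 0: subtract -1×row1 = (1, 0, 0)
  row 2: subtract -5×row1 = (0, 0, -4)
step 3: normalize row 2 (÷-4) = (0, 0, 1)
  row 1: subtract -1×row2 = (0, 1, 0)

rank = 3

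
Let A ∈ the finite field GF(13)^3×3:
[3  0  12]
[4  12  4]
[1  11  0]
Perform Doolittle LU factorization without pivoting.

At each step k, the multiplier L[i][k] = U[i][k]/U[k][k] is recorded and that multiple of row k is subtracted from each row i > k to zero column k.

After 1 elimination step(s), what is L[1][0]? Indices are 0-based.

k=0: U[0][0]=3
  eliminate (1,0): mult=10, new row 1: (0, 12, 1); set L[1][0]=10
  eliminate (2,0): mult=9, new row 2: (0, 11, 9); set L[2][0]=9

L[1][0] = 10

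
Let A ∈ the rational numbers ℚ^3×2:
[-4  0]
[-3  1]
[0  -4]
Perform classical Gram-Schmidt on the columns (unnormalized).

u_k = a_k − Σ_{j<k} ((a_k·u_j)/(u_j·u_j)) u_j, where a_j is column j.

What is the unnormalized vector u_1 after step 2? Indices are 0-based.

Step 1: u_0 = a_0 = (-4, -3, 0).
Step 2: u_1 = a_1 − (-3/25)·u_0 = (-12/25, 16/25, -4).

u_1 = (-12/25, 16/25, -4)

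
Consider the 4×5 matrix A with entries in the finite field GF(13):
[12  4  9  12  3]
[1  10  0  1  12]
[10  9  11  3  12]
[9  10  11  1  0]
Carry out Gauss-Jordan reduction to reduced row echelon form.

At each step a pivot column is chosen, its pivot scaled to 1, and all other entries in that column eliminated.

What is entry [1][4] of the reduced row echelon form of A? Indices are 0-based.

pivot(0,0)=12: scale R0 → (1, 9, 4, 1, 10)
  clear (1,0): R1 −= (1)R0 → (0, 1, 9, 0, 2)
  clear (2,0): R2 −= (10)R0 → (0, 10, 10, 6, 3)
  clear (3,0): R3 −= (9)R0 → (0, 7, 1, 5, 1)
pivot(1,1)=1: scale R1 → (0, 1, 9, 0, 2)
  clear (0,1): R0 −= (9)R1 → (1, 0, 1, 1, 5)
  clear (2,1): R2 −= (10)R1 → (0, 0, 11, 6, 9)
  clear (3,1): R3 −= (7)R1 → (0, 0, 3, 5, 0)
pivot(2,2)=11: scale R2 → (0, 0, 1, 10, 2)
  clear (0,2): R0 −= (1)R2 → (1, 0, 0, 4, 3)
  clear (1,2): R1 −= (9)R2 → (0, 1, 0, 1, 10)
  clear (3,2): R3 −= (3)R2 → (0, 0, 0, 1, 7)
pivot(3,3)=1: scale R3 → (0, 0, 0, 1, 7)
  clear (0,3): R0 −= (4)R3 → (1, 0, 0, 0, 1)
  clear (1,3): R1 −= (1)R3 → (0, 1, 0, 0, 3)
  clear (2,3): R2 −= (10)R3 → (0, 0, 1, 0, 10)

M[1][4] = 3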